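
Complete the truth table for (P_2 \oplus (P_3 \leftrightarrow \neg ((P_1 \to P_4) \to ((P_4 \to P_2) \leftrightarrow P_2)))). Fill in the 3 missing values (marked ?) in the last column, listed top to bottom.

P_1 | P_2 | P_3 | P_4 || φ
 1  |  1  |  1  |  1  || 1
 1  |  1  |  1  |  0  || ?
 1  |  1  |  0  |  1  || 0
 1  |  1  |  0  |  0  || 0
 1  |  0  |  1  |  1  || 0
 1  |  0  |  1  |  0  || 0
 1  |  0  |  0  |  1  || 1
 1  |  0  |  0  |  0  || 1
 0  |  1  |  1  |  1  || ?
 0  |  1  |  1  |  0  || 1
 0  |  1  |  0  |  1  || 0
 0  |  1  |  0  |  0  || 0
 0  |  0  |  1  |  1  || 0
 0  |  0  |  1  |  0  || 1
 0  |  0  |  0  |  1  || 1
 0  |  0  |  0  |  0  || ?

1, 1, 0

Row P_1=1, P_2=1, P_3=1, P_4=0: (P_3 \leftrightarrow \neg ((P_1 \to P_4) \to ((P_4 \to P_2) \leftrightarrow P_2))) = 0, so the formula = 1.
Row P_1=0, P_2=1, P_3=1, P_4=1: (P_3 \leftrightarrow \neg ((P_1 \to P_4) \to ((P_4 \to P_2) \leftrightarrow P_2))) = 0, so the formula = 1.
Row P_1=0, P_2=0, P_3=0, P_4=0: (P_3 \leftrightarrow \neg ((P_1 \to P_4) \to ((P_4 \to P_2) \leftrightarrow P_2))) = 0, so the formula = 0.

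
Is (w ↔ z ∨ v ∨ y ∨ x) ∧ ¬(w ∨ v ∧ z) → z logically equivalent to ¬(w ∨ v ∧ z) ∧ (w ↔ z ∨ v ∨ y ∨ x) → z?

x | y | z | w | v | φ | ψ
- | - | - | - | - | - | -
F | F | F | F | F | F | F
F | F | F | F | T | T | T
F | F | F | T | F | T | T
F | F | F | T | T | T | T
F | F | T | F | F | T | T
F | F | T | F | T | T | T
F | F | T | T | F | T | T
F | F | T | T | T | T | T
F | T | F | F | F | T | T
F | T | F | F | T | T | T
F | T | F | T | F | T | T
F | T | F | T | T | T | T
F | T | T | F | F | T | T
F | T | T | F | T | T | T
F | T | T | T | F | T | T
F | T | T | T | T | T | T
T | F | F | F | F | T | T
T | F | F | F | T | T | T
T | F | F | T | F | T | T
T | F | F | T | T | T | T
T | F | T | F | F | T | T
T | F | T | F | T | T | T
T | F | T | T | F | T | T
T | F | T | T | T | T | T
T | T | F | F | F | T | T
T | T | F | F | T | T | T
T | T | F | T | F | T | T
T | T | F | T | T | T | T
T | T | T | F | F | T | T
T | T | T | F | T | T | T
T | T | T | T | F | T | T
T | T | T | T | T | T | T
The columns for φ and ψ agree on every row, so they are logically equivalent.

equivalent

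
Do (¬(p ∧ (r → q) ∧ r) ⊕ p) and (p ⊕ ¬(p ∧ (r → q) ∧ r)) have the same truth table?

equivalent

p | q | r | φ | ψ
- | - | - | - | -
F | F | F | T | T
F | F | T | T | T
F | T | F | T | T
F | T | T | T | T
T | F | F | F | F
T | F | T | F | F
T | T | F | F | F
T | T | T | T | T
The columns for φ and ψ agree on every row, so they are logically equivalent.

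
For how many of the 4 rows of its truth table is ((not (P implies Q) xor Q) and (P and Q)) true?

P | Q | φ
- | - | -
T | T | T
T | F | F
F | T | F
F | F | F
The formula is true on 1 of the 4 rows.

1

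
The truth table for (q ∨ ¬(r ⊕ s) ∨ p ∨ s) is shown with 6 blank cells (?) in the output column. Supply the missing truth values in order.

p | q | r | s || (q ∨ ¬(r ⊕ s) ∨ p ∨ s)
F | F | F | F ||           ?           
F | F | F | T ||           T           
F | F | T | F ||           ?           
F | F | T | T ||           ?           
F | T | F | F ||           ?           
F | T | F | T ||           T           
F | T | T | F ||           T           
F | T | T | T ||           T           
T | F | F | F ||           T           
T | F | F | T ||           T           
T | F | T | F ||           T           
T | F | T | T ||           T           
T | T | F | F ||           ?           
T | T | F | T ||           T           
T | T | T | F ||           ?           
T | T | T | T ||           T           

T, F, T, T, T, T

Row p=F, q=F, r=F, s=F: ¬(r ⊕ s) = T, so (q ∨ ¬(r ⊕ s) ∨ p ∨ s) = T.
Row p=F, q=F, r=T, s=F: ¬(r ⊕ s) = F, so (q ∨ ¬(r ⊕ s) ∨ p ∨ s) = F.
Row p=F, q=F, r=T, s=T: ¬(r ⊕ s) = T, so (q ∨ ¬(r ⊕ s) ∨ p ∨ s) = T.
Row p=F, q=T, r=F, s=F: ¬(r ⊕ s) = T, so (q ∨ ¬(r ⊕ s) ∨ p ∨ s) = T.
Row p=T, q=T, r=F, s=F: ¬(r ⊕ s) = T, so (q ∨ ¬(r ⊕ s) ∨ p ∨ s) = T.
Row p=T, q=T, r=T, s=F: ¬(r ⊕ s) = F, so (q ∨ ¬(r ⊕ s) ∨ p ∨ s) = T.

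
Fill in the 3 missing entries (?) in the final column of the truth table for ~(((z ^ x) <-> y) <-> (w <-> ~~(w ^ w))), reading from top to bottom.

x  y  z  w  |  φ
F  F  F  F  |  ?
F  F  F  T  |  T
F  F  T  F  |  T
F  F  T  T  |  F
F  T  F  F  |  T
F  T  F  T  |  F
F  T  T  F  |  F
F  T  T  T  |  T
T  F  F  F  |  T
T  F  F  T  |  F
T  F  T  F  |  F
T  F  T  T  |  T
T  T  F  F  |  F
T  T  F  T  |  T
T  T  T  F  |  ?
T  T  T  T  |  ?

F, T, F

Row x=F, y=F, z=F, w=F: ((z ^ x) <-> y) = T, (w <-> ~~(w ^ w)) = T, (((z ^ x) <-> y) <-> (w <-> ~~(w ^ w))) = T, so the formula = F.
Row x=T, y=T, z=T, w=F: ((z ^ x) <-> y) = F, (w <-> ~~(w ^ w)) = T, (((z ^ x) <-> y) <-> (w <-> ~~(w ^ w))) = F, so the formula = T.
Row x=T, y=T, z=T, w=T: ((z ^ x) <-> y) = F, (w <-> ~~(w ^ w)) = F, (((z ^ x) <-> y) <-> (w <-> ~~(w ^ w))) = T, so the formula = F.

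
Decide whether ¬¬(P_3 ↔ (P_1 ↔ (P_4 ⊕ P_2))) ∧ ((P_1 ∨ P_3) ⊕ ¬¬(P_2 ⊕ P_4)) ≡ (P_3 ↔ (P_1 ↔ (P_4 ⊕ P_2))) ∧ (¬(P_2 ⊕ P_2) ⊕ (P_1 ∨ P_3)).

not equivalent

P_1 | P_2 | P_3 | P_4 || φ | ψ
 T  |  T  |  T  |  T  || F | F
 T  |  T  |  T  |  F  || F | F
 T  |  T  |  F  |  T  || T | F
 T  |  T  |  F  |  F  || F | F
 T  |  F  |  T  |  T  || F | F
 T  |  F  |  T  |  F  || F | F
 T  |  F  |  F  |  T  || F | F
 T  |  F  |  F  |  F  || T | F
 F  |  T  |  T  |  T  || T | F
 F  |  T  |  T  |  F  || F | F
 F  |  T  |  F  |  T  || F | F
 F  |  T  |  F  |  F  || T | T
 F  |  F  |  T  |  T  || F | F
 F  |  F  |  T  |  F  || T | F
 F  |  F  |  F  |  T  || T | T
 F  |  F  |  F  |  F  || F | F
The columns differ at P_1=T, P_2=T, P_3=F, P_4=T (φ=T, ψ=F), so they are not equivalent.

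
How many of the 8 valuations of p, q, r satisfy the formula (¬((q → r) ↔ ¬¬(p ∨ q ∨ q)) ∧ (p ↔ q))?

3

p | q | r || (q → r) | (p ∨ q ∨ q) | ¬(p ∨ q ∨ q) | ¬¬(p ∨ q ∨ q) | ((q → r) ↔ ¬¬(p ∨ q ∨ q)) | ¬((q → r) ↔ ¬¬(p ∨ q ∨ q)) | (p ↔ q) | φ
T | T | T ||    T    |      T      |      F       |       T       |             T             |             F              |    T    | F
T | T | F ||    F    |      T      |      F       |       T       |             F             |             T              |    T    | T
T | F | T ||    T    |      T      |      F       |       T       |             T             |             F              |    F    | F
T | F | F ||    T    |      T      |      F       |       T       |             T             |             F              |    F    | F
F | T | T ||    T    |      T      |      F       |       T       |             T             |             F              |    F    | F
F | T | F ||    F    |      T      |      F       |       T       |             F             |             T              |    F    | F
F | F | T ||    T    |      F      |      T       |       F       |             F             |             T              |    T    | T
F | F | F ||    T    |      F      |      T       |       F       |             F             |             T              |    T    | T
The formula is true on 3 of the 8 rows.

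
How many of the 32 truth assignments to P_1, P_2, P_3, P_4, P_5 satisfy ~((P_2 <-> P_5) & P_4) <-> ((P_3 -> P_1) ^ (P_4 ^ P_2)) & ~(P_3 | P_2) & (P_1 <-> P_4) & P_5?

P_1 | P_2 | P_3 | P_4 | P_5 || φ
 T  |  T  |  T  |  T  |  T  || T
 T  |  T  |  T  |  T  |  F  || F
 T  |  T  |  T  |  F  |  T  || F
 T  |  T  |  T  |  F  |  F  || F
 T  |  T  |  F  |  T  |  T  || T
 T  |  T  |  F  |  T  |  F  || F
 T  |  T  |  F  |  F  |  T  || F
 T  |  T  |  F  |  F  |  F  || F
 T  |  F  |  T  |  T  |  T  || F
 T  |  F  |  T  |  T  |  F  || T
 T  |  F  |  T  |  F  |  T  || F
 T  |  F  |  T  |  F  |  F  || F
 T  |  F  |  F  |  T  |  T  || F
 T  |  F  |  F  |  T  |  F  || T
 T  |  F  |  F  |  F  |  T  || F
 T  |  F  |  F  |  F  |  F  || F
 F  |  T  |  T  |  T  |  T  || T
 F  |  T  |  T  |  T  |  F  || F
 F  |  T  |  T  |  F  |  T  || F
 F  |  T  |  T  |  F  |  F  || F
 F  |  T  |  F  |  T  |  T  || T
 F  |  T  |  F  |  T  |  F  || F
 F  |  T  |  F  |  F  |  T  || F
 F  |  T  |  F  |  F  |  F  || F
 F  |  F  |  T  |  T  |  T  || F
 F  |  F  |  T  |  T  |  F  || T
 F  |  F  |  T  |  F  |  T  || F
 F  |  F  |  T  |  F  |  F  || F
 F  |  F  |  F  |  T  |  T  || F
 F  |  F  |  F  |  T  |  F  || T
 F  |  F  |  F  |  F  |  T  || T
 F  |  F  |  F  |  F  |  F  || F
The formula is true on 9 of the 32 rows.

9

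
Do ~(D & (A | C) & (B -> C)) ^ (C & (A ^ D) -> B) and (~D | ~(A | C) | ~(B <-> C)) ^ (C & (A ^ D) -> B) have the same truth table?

not equivalent

A | B | C | D | φ | ψ
- | - | - | - | - | -
F | F | F | F | F | F
F | F | F | T | F | F
F | F | T | F | F | F
F | F | T | T | F | T
F | T | F | F | F | F
F | T | F | T | F | F
F | T | T | F | F | F
F | T | T | T | T | T
T | F | F | F | F | F
T | F | F | T | T | T
T | F | T | F | T | T
T | F | T | T | T | F
T | T | F | F | F | F
T | T | F | T | F | F
T | T | T | F | F | F
T | T | T | T | T | T
The columns differ at A=F, B=F, C=T, D=T (φ=F, ψ=T), so they are not equivalent.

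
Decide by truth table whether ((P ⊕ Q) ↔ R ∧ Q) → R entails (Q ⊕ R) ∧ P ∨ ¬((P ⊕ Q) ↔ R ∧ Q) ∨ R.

yes

  P   |   Q   |   R   |   φ   |   ψ  
----- | ----- | ----- | ----- | -----
 True |  True |  True |  True |  True
 True |  True | False | False |  True
 True | False |  True |  True |  True
 True | False | False |  True |  True
False |  True |  True |  True |  True
False |  True | False |  True |  True
False | False |  True |  True |  True
False | False | False | False | False
In every row where φ is true, ψ is also true, so φ ⊨ ψ.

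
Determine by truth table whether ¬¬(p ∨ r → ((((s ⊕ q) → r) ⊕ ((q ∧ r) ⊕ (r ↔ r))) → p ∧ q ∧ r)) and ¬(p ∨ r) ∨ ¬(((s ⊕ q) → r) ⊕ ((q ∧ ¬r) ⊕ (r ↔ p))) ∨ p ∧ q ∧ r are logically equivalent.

not equivalent

p | q | r | s || φ | ψ
0 | 0 | 0 | 0 || 1 | 1
0 | 0 | 0 | 1 || 1 | 1
0 | 0 | 1 | 0 || 1 | 0
0 | 0 | 1 | 1 || 1 | 0
0 | 1 | 0 | 0 || 1 | 1
0 | 1 | 0 | 1 || 1 | 1
0 | 1 | 1 | 0 || 0 | 0
0 | 1 | 1 | 1 || 0 | 0
1 | 0 | 0 | 0 || 1 | 0
1 | 0 | 0 | 1 || 0 | 1
1 | 0 | 1 | 0 || 1 | 1
1 | 0 | 1 | 1 || 1 | 1
1 | 1 | 0 | 0 || 0 | 0
1 | 1 | 0 | 1 || 1 | 1
1 | 1 | 1 | 0 || 1 | 1
1 | 1 | 1 | 1 || 1 | 1
The columns differ at p=0, q=0, r=1, s=0 (φ=1, ψ=0), so they are not equivalent.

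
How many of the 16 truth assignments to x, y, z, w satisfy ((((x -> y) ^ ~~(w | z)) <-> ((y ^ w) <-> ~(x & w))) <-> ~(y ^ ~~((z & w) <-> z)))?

12

x | y | z | w || φ
T | T | T | T || F
T | T | T | F || T
T | T | F | T || F
T | T | F | F || T
T | F | T | T || T
T | F | T | F || F
T | F | F | T || T
T | F | F | F || F
F | T | T | T || T
F | T | T | F || T
F | T | F | T || T
F | T | F | F || T
F | F | T | T || T
F | F | T | F || T
F | F | F | T || T
F | F | F | F || T
The formula is true on 12 of the 16 rows.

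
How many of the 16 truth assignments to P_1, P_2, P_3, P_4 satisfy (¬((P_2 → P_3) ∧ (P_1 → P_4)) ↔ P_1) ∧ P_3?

6

 P_1    P_2    P_3    P_4   |    φ  
 True   True   True   True  |  False
 True   True   True  False  |   True
 True   True  False   True  |  False
 True   True  False  False  |  False
 True  False   True   True  |  False
 True  False   True  False  |   True
 True  False  False   True  |  False
 True  False  False  False  |  False
False   True   True   True  |   True
False   True   True  False  |   True
False   True  False   True  |  False
False   True  False  False  |  False
False  False   True   True  |   True
False  False   True  False  |   True
False  False  False   True  |  False
False  False  False  False  |  False
The formula is true on 6 of the 16 rows.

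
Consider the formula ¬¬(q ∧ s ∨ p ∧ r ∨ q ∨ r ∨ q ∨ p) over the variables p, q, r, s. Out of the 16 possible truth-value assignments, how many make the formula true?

p | q | r | s | (q ∧ s) | (p ∧ r) | (q ∨ r) | ((q ∨ r) ∨ q) | (((q ∨ r) ∨ q) ∨ p) | φ
- | - | - | - | ------- | ------- | ------- | ------------- | ------------------- | -
1 | 1 | 1 | 1 |    1    |    1    |    1    |       1       |          1          | 1
1 | 1 | 1 | 0 |    0    |    1    |    1    |       1       |          1          | 1
1 | 1 | 0 | 1 |    1    |    0    |    1    |       1       |          1          | 1
1 | 1 | 0 | 0 |    0    |    0    |    1    |       1       |          1          | 1
1 | 0 | 1 | 1 |    0    |    1    |    1    |       1       |          1          | 1
1 | 0 | 1 | 0 |    0    |    1    |    1    |       1       |          1          | 1
1 | 0 | 0 | 1 |    0    |    0    |    0    |       0       |          1          | 1
1 | 0 | 0 | 0 |    0    |    0    |    0    |       0       |          1          | 1
0 | 1 | 1 | 1 |    1    |    0    |    1    |       1       |          1          | 1
0 | 1 | 1 | 0 |    0    |    0    |    1    |       1       |          1          | 1
0 | 1 | 0 | 1 |    1    |    0    |    1    |       1       |          1          | 1
0 | 1 | 0 | 0 |    0    |    0    |    1    |       1       |          1          | 1
0 | 0 | 1 | 1 |    0    |    0    |    1    |       1       |          1          | 1
0 | 0 | 1 | 0 |    0    |    0    |    1    |       1       |          1          | 1
0 | 0 | 0 | 1 |    0    |    0    |    0    |       0       |          0          | 0
0 | 0 | 0 | 0 |    0    |    0    |    0    |       0       |          0          | 0
The formula is true on 14 of the 16 rows.

14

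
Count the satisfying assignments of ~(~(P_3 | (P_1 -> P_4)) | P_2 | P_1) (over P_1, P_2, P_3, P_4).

4

P_1  P_2  P_3  P_4     (P_1 -> P_4)  (P_3 | (P_1 -> P_4))  ~(P_3 | (P_1 -> P_4))  φ
 F    F    F    F           T                 T                      F            T
 F    F    F    T           T                 T                      F            T
 F    F    T    F           T                 T                      F            T
 F    F    T    T           T                 T                      F            T
 F    T    F    F           T                 T                      F            F
 F    T    F    T           T                 T                      F            F
 F    T    T    F           T                 T                      F            F
 F    T    T    T           T                 T                      F            F
 T    F    F    F           F                 F                      T            F
 T    F    F    T           T                 T                      F            F
 T    F    T    F           F                 T                      F            F
 T    F    T    T           T                 T                      F            F
 T    T    F    F           F                 F                      T            F
 T    T    F    T           T                 T                      F            F
 T    T    T    F           F                 T                      F            F
 T    T    T    T           T                 T                      F            F
The formula is true on 4 of the 16 rows.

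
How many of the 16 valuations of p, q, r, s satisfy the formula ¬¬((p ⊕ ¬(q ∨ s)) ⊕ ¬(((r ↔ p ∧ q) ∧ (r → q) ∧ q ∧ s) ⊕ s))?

8

p | q | r | s || φ
T | T | T | T || F
T | T | T | F || F
T | T | F | T || T
T | T | F | F || F
T | F | T | T || T
T | F | T | F || T
T | F | F | T || T
T | F | F | F || T
F | T | T | T || F
F | T | T | F || T
F | T | F | T || T
F | T | F | F || T
F | F | T | T || F
F | F | T | F || F
F | F | F | T || F
F | F | F | F || F
The formula is true on 8 of the 16 rows.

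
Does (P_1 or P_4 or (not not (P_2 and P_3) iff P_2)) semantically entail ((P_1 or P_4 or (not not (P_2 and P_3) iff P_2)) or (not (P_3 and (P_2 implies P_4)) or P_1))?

yes

P_1 | P_2 | P_3 | P_4 | φ | ψ
--- | --- | --- | --- | - | -
 T  |  T  |  T  |  T  | T | T
 T  |  T  |  T  |  F  | T | T
 T  |  T  |  F  |  T  | T | T
 T  |  T  |  F  |  F  | T | T
 T  |  F  |  T  |  T  | T | T
 T  |  F  |  T  |  F  | T | T
 T  |  F  |  F  |  T  | T | T
 T  |  F  |  F  |  F  | T | T
 F  |  T  |  T  |  T  | T | T
 F  |  T  |  T  |  F  | T | T
 F  |  T  |  F  |  T  | T | T
 F  |  T  |  F  |  F  | F | T
 F  |  F  |  T  |  T  | T | T
 F  |  F  |  T  |  F  | T | T
 F  |  F  |  F  |  T  | T | T
 F  |  F  |  F  |  F  | T | T
In every row where φ is true, ψ is also true, so φ ⊨ ψ.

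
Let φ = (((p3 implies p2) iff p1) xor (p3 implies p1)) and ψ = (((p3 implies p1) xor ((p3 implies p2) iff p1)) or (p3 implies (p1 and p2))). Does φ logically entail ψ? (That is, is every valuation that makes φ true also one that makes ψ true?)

yes

  p1  |   p2  |   p3  ||   φ   |   ψ  
 True |  True |  True || False |  True
 True |  True | False || False |  True
 True | False |  True ||  True |  True
 True | False | False || False |  True
False |  True |  True || False | False
False |  True | False ||  True |  True
False | False |  True ||  True |  True
False | False | False ||  True |  True
In every row where φ is true, ψ is also true, so φ ⊨ ψ.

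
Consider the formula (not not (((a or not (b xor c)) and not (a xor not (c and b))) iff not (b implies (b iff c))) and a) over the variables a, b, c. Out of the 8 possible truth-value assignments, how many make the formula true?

2

  a      b      c    |  (b xor c)  not (b xor c)  (a or not (b xor c))  (c and b)  not (c and b)  (a xor not (c and b))  not (a xor not (c and b))  (b iff c)  (b implies (b iff c))  not (b implies (b iff c))    φ  
 True   True   True  |    False         True              True             True        False               True                    False               True             True                    False             True
 True   True  False  |     True        False              True            False         True              False                     True              False            False                     True             True
 True  False   True  |     True        False              True            False         True              False                     True              False             True                    False            False
 True  False  False  |    False         True              True            False         True              False                     True               True             True                    False            False
False   True   True  |    False         True              True             True        False              False                     True               True             True                    False            False
False   True  False  |     True        False             False            False         True               True                    False              False            False                     True            False
False  False   True  |     True        False             False            False         True               True                    False              False             True                    False            False
False  False  False  |    False         True              True            False         True               True                    False               True             True                    False            False
The formula is true on 2 of the 8 rows.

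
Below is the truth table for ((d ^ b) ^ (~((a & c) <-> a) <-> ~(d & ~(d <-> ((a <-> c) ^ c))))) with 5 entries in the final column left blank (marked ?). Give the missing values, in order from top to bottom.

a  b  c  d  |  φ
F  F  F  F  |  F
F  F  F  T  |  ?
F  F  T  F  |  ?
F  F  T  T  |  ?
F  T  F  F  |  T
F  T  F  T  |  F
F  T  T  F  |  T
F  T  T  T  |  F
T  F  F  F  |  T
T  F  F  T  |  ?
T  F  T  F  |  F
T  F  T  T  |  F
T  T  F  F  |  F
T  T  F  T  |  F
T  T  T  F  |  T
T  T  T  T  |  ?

T, F, T, T, T

Row a=F, b=F, c=F, d=T: (d ^ b) = T, (~((a & c) <-> a) <-> ~(d & ~(d <-> ((a <-> c) ^ c)))) = F, so the formula = T.
Row a=F, b=F, c=T, d=F: (d ^ b) = F, (~((a & c) <-> a) <-> ~(d & ~(d <-> ((a <-> c) ^ c)))) = F, so the formula = F.
Row a=F, b=F, c=T, d=T: (d ^ b) = T, (~((a & c) <-> a) <-> ~(d & ~(d <-> ((a <-> c) ^ c)))) = F, so the formula = T.
Row a=T, b=F, c=F, d=T: (d ^ b) = T, (~((a & c) <-> a) <-> ~(d & ~(d <-> ((a <-> c) ^ c)))) = F, so the formula = T.
Row a=T, b=T, c=T, d=T: (d ^ b) = F, (~((a & c) <-> a) <-> ~(d & ~(d <-> ((a <-> c) ^ c)))) = T, so the formula = T.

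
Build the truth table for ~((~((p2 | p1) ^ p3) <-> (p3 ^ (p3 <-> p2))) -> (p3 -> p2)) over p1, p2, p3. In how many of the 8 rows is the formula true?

1

p1  p2  p3     (p2 | p1)  ((p2 | p1) ^ p3)  ~((p2 | p1) ^ p3)  (p3 <-> p2)  (p3 ^ (p3 <-> p2))  (p3 -> p2)  φ
T   T   T          T             F                  T               T               F               T       F
T   T   F          T             T                  F               F               F               T       F
T   F   T          T             F                  T               F               T               F       T
T   F   F          T             T                  F               T               T               T       F
F   T   T          T             F                  T               T               F               T       F
F   T   F          T             T                  F               F               F               T       F
F   F   T          F             T                  F               F               T               F       F
F   F   F          F             F                  T               T               T               T       F
The formula is true on 1 of the 8 rows.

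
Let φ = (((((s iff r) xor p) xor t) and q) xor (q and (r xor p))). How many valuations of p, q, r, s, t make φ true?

p | q | r | s | t || φ
F | F | F | F | F || F
F | F | F | F | T || F
F | F | F | T | F || F
F | F | F | T | T || F
F | F | T | F | F || F
F | F | T | F | T || F
F | F | T | T | F || F
F | F | T | T | T || F
F | T | F | F | F || T
F | T | F | F | T || F
F | T | F | T | F || F
F | T | F | T | T || T
F | T | T | F | F || T
F | T | T | F | T || F
F | T | T | T | F || F
F | T | T | T | T || T
T | F | F | F | F || F
T | F | F | F | T || F
T | F | F | T | F || F
T | F | F | T | T || F
T | F | T | F | F || F
T | F | T | F | T || F
T | F | T | T | F || F
T | F | T | T | T || F
T | T | F | F | F || T
T | T | F | F | T || F
T | T | F | T | F || F
T | T | F | T | T || T
T | T | T | F | F || T
T | T | T | F | T || F
T | T | T | T | F || F
T | T | T | T | T || T
The formula is true on 8 of the 32 rows.

8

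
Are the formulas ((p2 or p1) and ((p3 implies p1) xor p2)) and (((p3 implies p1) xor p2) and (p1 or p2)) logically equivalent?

p1 | p2 | p3 || φ | ψ
T  | T  | T  || F | F
T  | T  | F  || F | F
T  | F  | T  || T | T
T  | F  | F  || T | T
F  | T  | T  || T | T
F  | T  | F  || F | F
F  | F  | T  || F | F
F  | F  | F  || F | F
The columns for φ and ψ agree on every row, so they are logically equivalent.

equivalent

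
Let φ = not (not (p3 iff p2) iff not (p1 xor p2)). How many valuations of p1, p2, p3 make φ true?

4

p1 | p2 | p3 | φ
-- | -- | -- | -
1  | 1  | 1  | 1
1  | 1  | 0  | 0
1  | 0  | 1  | 1
1  | 0  | 0  | 0
0  | 1  | 1  | 0
0  | 1  | 0  | 1
0  | 0  | 1  | 0
0  | 0  | 0  | 1
The formula is true on 4 of the 8 rows.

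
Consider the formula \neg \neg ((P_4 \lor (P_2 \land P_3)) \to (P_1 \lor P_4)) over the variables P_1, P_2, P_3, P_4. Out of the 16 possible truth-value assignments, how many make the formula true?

15

P_1 | P_2 | P_3 | P_4 || (P_2 \land P_3) | (P_4 \lor (P_2 \land P_3)) | (P_1 \lor P_4) | φ
 1  |  1  |  1  |  1  ||        1        |             1              |       1        | 1
 1  |  1  |  1  |  0  ||        1        |             1              |       1        | 1
 1  |  1  |  0  |  1  ||        0        |             1              |       1        | 1
 1  |  1  |  0  |  0  ||        0        |             0              |       1        | 1
 1  |  0  |  1  |  1  ||        0        |             1              |       1        | 1
 1  |  0  |  1  |  0  ||        0        |             0              |       1        | 1
 1  |  0  |  0  |  1  ||        0        |             1              |       1        | 1
 1  |  0  |  0  |  0  ||        0        |             0              |       1        | 1
 0  |  1  |  1  |  1  ||        1        |             1              |       1        | 1
 0  |  1  |  1  |  0  ||        1        |             1              |       0        | 0
 0  |  1  |  0  |  1  ||        0        |             1              |       1        | 1
 0  |  1  |  0  |  0  ||        0        |             0              |       0        | 1
 0  |  0  |  1  |  1  ||        0        |             1              |       1        | 1
 0  |  0  |  1  |  0  ||        0        |             0              |       0        | 1
 0  |  0  |  0  |  1  ||        0        |             1              |       1        | 1
 0  |  0  |  0  |  0  ||        0        |             0              |       0        | 1
The formula is true on 15 of the 16 rows.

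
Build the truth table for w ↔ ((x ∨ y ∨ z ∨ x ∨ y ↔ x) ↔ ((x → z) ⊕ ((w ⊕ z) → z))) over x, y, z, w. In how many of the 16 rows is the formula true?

  x   |   y   |   z   |   w   ||   φ  
 True |  True |  True |  True || False
 True |  True |  True | False ||  True
 True |  True | False |  True || False
 True |  True | False | False || False
 True | False |  True |  True || False
 True | False |  True | False ||  True
 True | False | False |  True || False
 True | False | False | False || False
False |  True |  True |  True ||  True
False |  True |  True | False || False
False |  True | False |  True || False
False |  True | False | False || False
False | False |  True |  True ||  True
False | False |  True | False || False
False | False | False |  True ||  True
False | False | False | False ||  True
The formula is true on 6 of the 16 rows.

6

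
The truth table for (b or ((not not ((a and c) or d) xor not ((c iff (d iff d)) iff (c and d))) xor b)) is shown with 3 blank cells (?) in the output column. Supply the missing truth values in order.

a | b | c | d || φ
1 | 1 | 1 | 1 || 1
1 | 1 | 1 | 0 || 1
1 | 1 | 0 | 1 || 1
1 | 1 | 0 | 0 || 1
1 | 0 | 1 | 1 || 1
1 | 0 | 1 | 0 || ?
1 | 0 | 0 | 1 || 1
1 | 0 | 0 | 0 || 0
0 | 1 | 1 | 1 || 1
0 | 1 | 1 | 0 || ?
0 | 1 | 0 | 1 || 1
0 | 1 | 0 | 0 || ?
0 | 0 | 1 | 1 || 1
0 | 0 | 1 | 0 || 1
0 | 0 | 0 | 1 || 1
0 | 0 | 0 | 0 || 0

Row a=1, b=0, c=1, d=0: ((not not ((a and c) or d) xor not ((c iff (d iff d)) iff (c and d))) xor b) = 0, so the formula = 0.
Row a=0, b=1, c=1, d=0: ((not not ((a and c) or d) xor not ((c iff (d iff d)) iff (c and d))) xor b) = 0, so the formula = 1.
Row a=0, b=1, c=0, d=0: ((not not ((a and c) or d) xor not ((c iff (d iff d)) iff (c and d))) xor b) = 1, so the formula = 1.

0, 1, 1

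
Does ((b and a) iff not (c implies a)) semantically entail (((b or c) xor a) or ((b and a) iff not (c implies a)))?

yes

a | b | c | φ | ψ
- | - | - | - | -
1 | 1 | 1 | 0 | 0
1 | 1 | 0 | 0 | 0
1 | 0 | 1 | 1 | 1
1 | 0 | 0 | 1 | 1
0 | 1 | 1 | 0 | 1
0 | 1 | 0 | 1 | 1
0 | 0 | 1 | 0 | 1
0 | 0 | 0 | 1 | 1
In every row where φ is true, ψ is also true, so φ ⊨ ψ.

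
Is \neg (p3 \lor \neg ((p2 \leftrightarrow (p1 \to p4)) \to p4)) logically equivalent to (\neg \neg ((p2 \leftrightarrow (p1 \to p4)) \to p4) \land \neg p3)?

p1  p2  p3  p4  |  φ  ψ
0   0   0   0   |  1  1
0   0   0   1   |  1  1
0   0   1   0   |  0  0
0   0   1   1   |  0  0
0   1   0   0   |  0  0
0   1   0   1   |  1  1
0   1   1   0   |  0  0
0   1   1   1   |  0  0
1   0   0   0   |  0  0
1   0   0   1   |  1  1
1   0   1   0   |  0  0
1   0   1   1   |  0  0
1   1   0   0   |  1  1
1   1   0   1   |  1  1
1   1   1   0   |  0  0
1   1   1   1   |  0  0
The columns for φ and ψ agree on every row, so they are logically equivalent.

equivalent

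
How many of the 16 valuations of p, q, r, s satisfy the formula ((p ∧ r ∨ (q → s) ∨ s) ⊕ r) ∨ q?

p  q  r  s  |  (p ∧ r)  (q → s)  ((q → s) ∨ s)  ((p ∧ r) ∨ ((q → s) ∨ s))  φ
T  T  T  T  |     T        T           T                    T              T
T  T  T  F  |     T        F           F                    T              T
T  T  F  T  |     F        T           T                    T              T
T  T  F  F  |     F        F           F                    F              T
T  F  T  T  |     T        T           T                    T              F
T  F  T  F  |     T        T           T                    T              F
T  F  F  T  |     F        T           T                    T              T
T  F  F  F  |     F        T           T                    T              T
F  T  T  T  |     F        T           T                    T              T
F  T  T  F  |     F        F           F                    F              T
F  T  F  T  |     F        T           T                    T              T
F  T  F  F  |     F        F           F                    F              T
F  F  T  T  |     F        T           T                    T              F
F  F  T  F  |     F        T           T                    T              F
F  F  F  T  |     F        T           T                    T              T
F  F  F  F  |     F        T           T                    T              T
The formula is true on 12 of the 16 rows.

12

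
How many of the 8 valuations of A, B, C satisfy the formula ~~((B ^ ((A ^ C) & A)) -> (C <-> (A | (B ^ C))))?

A  B  C  |  φ
1  1  1  |  1
1  1  0  |  1
1  0  1  |  1
1  0  0  |  0
0  1  1  |  0
0  1  0  |  0
0  0  1  |  1
0  0  0  |  1
The formula is true on 5 of the 8 rows.

5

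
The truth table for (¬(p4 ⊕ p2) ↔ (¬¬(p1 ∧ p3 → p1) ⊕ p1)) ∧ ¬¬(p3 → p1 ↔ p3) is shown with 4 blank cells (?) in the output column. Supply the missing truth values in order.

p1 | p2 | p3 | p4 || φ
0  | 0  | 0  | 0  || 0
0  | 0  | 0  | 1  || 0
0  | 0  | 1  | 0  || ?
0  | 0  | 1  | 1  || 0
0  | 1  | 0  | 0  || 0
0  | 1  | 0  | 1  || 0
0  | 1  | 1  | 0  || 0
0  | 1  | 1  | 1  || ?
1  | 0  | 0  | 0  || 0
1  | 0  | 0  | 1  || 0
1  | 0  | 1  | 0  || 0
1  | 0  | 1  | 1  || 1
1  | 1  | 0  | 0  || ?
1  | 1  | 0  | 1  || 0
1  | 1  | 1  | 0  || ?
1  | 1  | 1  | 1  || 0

Row p1=0, p2=0, p3=1, p4=0: (¬(p4 ⊕ p2) ↔ (¬¬(p1 ∧ p3 → p1) ⊕ p1)) = 1, ¬¬(p3 → p1 ↔ p3) = 0, so the formula = 0.
Row p1=0, p2=1, p3=1, p4=1: (¬(p4 ⊕ p2) ↔ (¬¬(p1 ∧ p3 → p1) ⊕ p1)) = 1, ¬¬(p3 → p1 ↔ p3) = 0, so the formula = 0.
Row p1=1, p2=1, p3=0, p4=0: (¬(p4 ⊕ p2) ↔ (¬¬(p1 ∧ p3 → p1) ⊕ p1)) = 1, ¬¬(p3 → p1 ↔ p3) = 0, so the formula = 0.
Row p1=1, p2=1, p3=1, p4=0: (¬(p4 ⊕ p2) ↔ (¬¬(p1 ∧ p3 → p1) ⊕ p1)) = 1, ¬¬(p3 → p1 ↔ p3) = 1, so the formula = 1.

0, 0, 0, 1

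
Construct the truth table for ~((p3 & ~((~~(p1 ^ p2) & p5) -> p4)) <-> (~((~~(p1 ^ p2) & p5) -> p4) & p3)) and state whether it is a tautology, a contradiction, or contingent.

p1  p2  p3  p4  p5  |  φ
F   F   F   F   F   |  F
F   F   F   F   T   |  F
F   F   F   T   F   |  F
F   F   F   T   T   |  F
F   F   T   F   F   |  F
F   F   T   F   T   |  F
F   F   T   T   F   |  F
F   F   T   T   T   |  F
F   T   F   F   F   |  F
F   T   F   F   T   |  F
F   T   F   T   F   |  F
F   T   F   T   T   |  F
F   T   T   F   F   |  F
F   T   T   F   T   |  F
F   T   T   T   F   |  F
F   T   T   T   T   |  F
T   F   F   F   F   |  F
T   F   F   F   T   |  F
T   F   F   T   F   |  F
T   F   F   T   T   |  F
T   F   T   F   F   |  F
T   F   T   F   T   |  F
T   F   T   T   F   |  F
T   F   T   T   T   |  F
T   T   F   F   F   |  F
T   T   F   F   T   |  F
T   T   F   T   F   |  F
T   T   F   T   T   |  F
T   T   T   F   F   |  F
T   T   T   F   T   |  F
T   T   T   T   F   |  F
T   T   T   T   T   |  F
Every row is F, so the formula is a contradiction.

contradiction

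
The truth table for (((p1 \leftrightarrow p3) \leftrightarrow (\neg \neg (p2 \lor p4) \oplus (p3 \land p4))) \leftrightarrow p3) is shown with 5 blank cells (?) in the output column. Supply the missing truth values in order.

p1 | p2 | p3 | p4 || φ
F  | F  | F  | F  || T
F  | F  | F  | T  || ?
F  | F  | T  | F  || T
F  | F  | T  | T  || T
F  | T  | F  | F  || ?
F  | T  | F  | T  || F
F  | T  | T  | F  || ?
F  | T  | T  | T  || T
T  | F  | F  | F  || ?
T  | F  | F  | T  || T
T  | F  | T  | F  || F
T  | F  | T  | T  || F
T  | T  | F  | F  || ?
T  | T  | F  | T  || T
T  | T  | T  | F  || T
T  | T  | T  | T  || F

F, F, F, F, T

Row p1=F, p2=F, p3=F, p4=T: ((p1 \leftrightarrow p3) \leftrightarrow (\neg \neg (p2 \lor p4) \oplus (p3 \land p4))) = T, so the formula = F.
Row p1=F, p2=T, p3=F, p4=F: ((p1 \leftrightarrow p3) \leftrightarrow (\neg \neg (p2 \lor p4) \oplus (p3 \land p4))) = T, so the formula = F.
Row p1=F, p2=T, p3=T, p4=F: ((p1 \leftrightarrow p3) \leftrightarrow (\neg \neg (p2 \lor p4) \oplus (p3 \land p4))) = F, so the formula = F.
Row p1=T, p2=F, p3=F, p4=F: ((p1 \leftrightarrow p3) \leftrightarrow (\neg \neg (p2 \lor p4) \oplus (p3 \land p4))) = T, so the formula = F.
Row p1=T, p2=T, p3=F, p4=F: ((p1 \leftrightarrow p3) \leftrightarrow (\neg \neg (p2 \lor p4) \oplus (p3 \land p4))) = F, so the formula = T.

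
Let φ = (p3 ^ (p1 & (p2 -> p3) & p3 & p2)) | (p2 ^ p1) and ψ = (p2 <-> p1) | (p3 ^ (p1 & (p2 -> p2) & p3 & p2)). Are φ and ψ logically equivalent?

p1 | p2 | p3 | φ | ψ
-- | -- | -- | - | -
0  | 0  | 0  | 0 | 1
0  | 0  | 1  | 1 | 1
0  | 1  | 0  | 1 | 0
0  | 1  | 1  | 1 | 1
1  | 0  | 0  | 1 | 0
1  | 0  | 1  | 1 | 1
1  | 1  | 0  | 0 | 1
1  | 1  | 1  | 0 | 1
The columns differ at p1=0, p2=0, p3=0 (φ=0, ψ=1), so they are not equivalent.

not equivalent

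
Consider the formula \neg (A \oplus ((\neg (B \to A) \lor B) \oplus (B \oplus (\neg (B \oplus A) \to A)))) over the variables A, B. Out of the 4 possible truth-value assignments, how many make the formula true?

3

A  B  |  (B \to A)  \neg (B \to A)  (\neg (B \to A) \lor B)  (B \oplus A)  \neg (B \oplus A)  (\neg (B \oplus A) \to A)  φ
0  0  |      1            0                    0                  0                1                      0              1
0  1  |      0            1                    1                  1                0                      1              0
1  0  |      1            0                    0                  1                0                      1              1
1  1  |      1            0                    1                  0                1                      1              1
The formula is true on 3 of the 4 rows.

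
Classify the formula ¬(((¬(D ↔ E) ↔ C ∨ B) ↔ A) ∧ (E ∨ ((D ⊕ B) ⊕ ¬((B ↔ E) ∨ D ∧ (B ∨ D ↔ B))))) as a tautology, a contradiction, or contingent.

A  B  C  D  E  |  φ
F  F  F  F  F  |  T
F  F  F  F  T  |  F
F  F  F  T  F  |  F
F  F  F  T  T  |  T
F  F  T  F  F  |  T
F  F  T  F  T  |  T
F  F  T  T  F  |  T
F  F  T  T  T  |  F
F  T  F  F  F  |  T
F  T  F  F  T  |  T
F  T  F  T  F  |  T
F  T  F  T  T  |  F
F  T  T  F  F  |  T
F  T  T  F  T  |  T
F  T  T  T  F  |  T
F  T  T  T  T  |  F
T  F  F  F  F  |  T
T  F  F  F  T  |  T
T  F  F  T  F  |  T
T  F  F  T  T  |  F
T  F  T  F  F  |  T
T  F  T  F  T  |  F
T  F  T  T  F  |  F
T  F  T  T  T  |  T
T  T  F  F  F  |  T
T  T  F  F  T  |  F
T  T  F  T  F  |  T
T  T  F  T  T  |  T
T  T  T  F  F  |  T
T  T  T  F  T  |  F
T  T  T  T  F  |  T
T  T  T  T  T  |  T
22 of 32 rows are T, so the formula is contingent.

contingent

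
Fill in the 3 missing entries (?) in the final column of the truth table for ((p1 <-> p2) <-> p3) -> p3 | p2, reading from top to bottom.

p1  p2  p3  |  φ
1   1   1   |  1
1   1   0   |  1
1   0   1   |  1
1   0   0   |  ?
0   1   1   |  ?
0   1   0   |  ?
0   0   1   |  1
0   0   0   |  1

Row p1=1, p2=0, p3=0: ((p1 <-> p2) <-> p3) = 1, (p3 | p2) = 0, so the formula = 0.
Row p1=0, p2=1, p3=1: ((p1 <-> p2) <-> p3) = 0, (p3 | p2) = 1, so the formula = 1.
Row p1=0, p2=1, p3=0: ((p1 <-> p2) <-> p3) = 1, (p3 | p2) = 1, so the formula = 1.

0, 1, 1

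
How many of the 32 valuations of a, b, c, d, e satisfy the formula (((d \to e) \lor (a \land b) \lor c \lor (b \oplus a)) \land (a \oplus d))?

15

a | b | c | d | e || φ
T | T | T | T | T || F
T | T | T | T | F || F
T | T | T | F | T || T
T | T | T | F | F || T
T | T | F | T | T || F
T | T | F | T | F || F
T | T | F | F | T || T
T | T | F | F | F || T
T | F | T | T | T || F
T | F | T | T | F || F
T | F | T | F | T || T
T | F | T | F | F || T
T | F | F | T | T || F
T | F | F | T | F || F
T | F | F | F | T || T
T | F | F | F | F || T
F | T | T | T | T || T
F | T | T | T | F || T
F | T | T | F | T || F
F | T | T | F | F || F
F | T | F | T | T || T
F | T | F | T | F || T
F | T | F | F | T || F
F | T | F | F | F || F
F | F | T | T | T || T
F | F | T | T | F || T
F | F | T | F | T || F
F | F | T | F | F || F
F | F | F | T | T || T
F | F | F | T | F || F
F | F | F | F | T || F
F | F | F | F | F || F
The formula is true on 15 of the 32 rows.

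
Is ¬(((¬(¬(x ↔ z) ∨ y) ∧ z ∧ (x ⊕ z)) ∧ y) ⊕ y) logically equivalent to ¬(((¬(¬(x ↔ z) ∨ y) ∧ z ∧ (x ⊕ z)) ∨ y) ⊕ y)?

not equivalent

x  y  z  |  φ  ψ
0  0  0  |  1  1
0  0  1  |  1  1
0  1  0  |  0  1
0  1  1  |  0  1
1  0  0  |  1  1
1  0  1  |  1  1
1  1  0  |  0  1
1  1  1  |  0  1
The columns differ at x=0, y=1, z=0 (φ=0, ψ=1), so they are not equivalent.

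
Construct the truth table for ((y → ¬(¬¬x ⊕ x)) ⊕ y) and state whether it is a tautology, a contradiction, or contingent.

x | y | ((y → ¬(¬¬x ⊕ x)) ⊕ y)
- | - | ----------------------
0 | 0 |           1           
0 | 1 |           0           
1 | 0 |           1           
1 | 1 |           0           
2 of 4 rows are 1, so the formula is contingent.

contingent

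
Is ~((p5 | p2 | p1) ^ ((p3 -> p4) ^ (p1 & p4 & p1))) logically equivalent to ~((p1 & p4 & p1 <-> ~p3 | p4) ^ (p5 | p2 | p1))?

p1 | p2 | p3 | p4 | p5 || φ | ψ
T  | T  | T  | T  | T  || F | T
T  | T  | T  | T  | F  || F | T
T  | T  | T  | F  | T  || F | T
T  | T  | T  | F  | F  || F | T
T  | T  | F  | T  | T  || F | T
T  | T  | F  | T  | F  || F | T
T  | T  | F  | F  | T  || T | F
T  | T  | F  | F  | F  || T | F
T  | F  | T  | T  | T  || F | T
T  | F  | T  | T  | F  || F | T
T  | F  | T  | F  | T  || F | T
T  | F  | T  | F  | F  || F | T
T  | F  | F  | T  | T  || F | T
T  | F  | F  | T  | F  || F | T
T  | F  | F  | F  | T  || T | F
T  | F  | F  | F  | F  || T | F
F  | T  | T  | T  | T  || T | F
F  | T  | T  | T  | F  || T | F
F  | T  | T  | F  | T  || F | T
F  | T  | T  | F  | F  || F | T
F  | T  | F  | T  | T  || T | F
F  | T  | F  | T  | F  || T | F
F  | T  | F  | F  | T  || T | F
F  | T  | F  | F  | F  || T | F
F  | F  | T  | T  | T  || T | F
F  | F  | T  | T  | F  || F | T
F  | F  | T  | F  | T  || F | T
F  | F  | T  | F  | F  || T | F
F  | F  | F  | T  | T  || T | F
F  | F  | F  | T  | F  || F | T
F  | F  | F  | F  | T  || T | F
F  | F  | F  | F  | F  || F | T
The columns differ at p1=T, p2=T, p3=T, p4=T, p5=T (φ=F, ψ=T), so they are not equivalent.

not equivalent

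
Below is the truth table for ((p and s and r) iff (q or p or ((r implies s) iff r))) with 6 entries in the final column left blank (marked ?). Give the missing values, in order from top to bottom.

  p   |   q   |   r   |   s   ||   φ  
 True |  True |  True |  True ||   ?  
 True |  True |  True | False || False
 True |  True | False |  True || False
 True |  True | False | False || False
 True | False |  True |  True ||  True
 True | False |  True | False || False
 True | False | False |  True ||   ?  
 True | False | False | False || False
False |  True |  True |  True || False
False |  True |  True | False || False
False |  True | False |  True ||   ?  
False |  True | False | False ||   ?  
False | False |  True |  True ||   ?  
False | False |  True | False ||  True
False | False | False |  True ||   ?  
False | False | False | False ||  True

True, False, False, False, False, True

Row p=True, q=True, r=True, s=True: (p and s and r) = True, (q or p or ((r implies s) iff r)) = True, so the formula = True.
Row p=True, q=False, r=False, s=True: (p and s and r) = False, (q or p or ((r implies s) iff r)) = True, so the formula = False.
Row p=False, q=True, r=False, s=True: (p and s and r) = False, (q or p or ((r implies s) iff r)) = True, so the formula = False.
Row p=False, q=True, r=False, s=False: (p and s and r) = False, (q or p or ((r implies s) iff r)) = True, so the formula = False.
Row p=False, q=False, r=True, s=True: (p and s and r) = False, (q or p or ((r implies s) iff r)) = True, so the formula = False.
Row p=False, q=False, r=False, s=True: (p and s and r) = False, (q or p or ((r implies s) iff r)) = False, so the formula = True.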